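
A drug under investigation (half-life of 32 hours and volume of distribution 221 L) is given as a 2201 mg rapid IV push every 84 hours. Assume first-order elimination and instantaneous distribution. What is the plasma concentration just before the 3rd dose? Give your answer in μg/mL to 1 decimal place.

f = (1/2)^(τ/t½) = (1/2)^(84/32) ≈ 0.1621.
C₀ = D/Vd = 2201/221 ≈ 9.959 μg/mL.
Before the 3rd dose, 2 doses have been given. Superposition: Cmin = C₀·(f + f²).
≈ 9.959 × (0.1621 + 0.0263) ≈ 9.959 × 0.1884 ≈ 1.876 μg/mL.

1.9 μg/mL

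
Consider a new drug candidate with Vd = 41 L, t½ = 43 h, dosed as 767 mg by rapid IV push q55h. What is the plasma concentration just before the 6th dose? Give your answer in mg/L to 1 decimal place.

13.0 mg/L

f = (1/2)^(τ/t½) = (1/2)^(55/43) ≈ 0.4121.
C₀ = D/Vd = 767/41 ≈ 18.707 mg/L.
Before the 6th dose, 5 doses have been given. Superposition: Cmin = C₀·(f + f² + … + f^5).
≈ 18.707 × (0.4121 + 0.1698 + 0.0700 + 0.0288 + 0.0119) ≈ 18.707 × 0.6926 ≈ 12.956 mg/L.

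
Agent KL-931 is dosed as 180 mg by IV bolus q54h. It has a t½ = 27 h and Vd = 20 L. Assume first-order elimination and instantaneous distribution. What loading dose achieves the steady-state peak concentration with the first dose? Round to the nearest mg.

f = (1/2)^(54/27) ≈ 0.250000; accumulation ratio R = 1/(1−f) ≈ 1.33333.
Loading dose to hit Cmax,ss on first dose: D_load = D_maint·R ≈ 180 × 1.33333 ≈ 240.00 mg.

240 mg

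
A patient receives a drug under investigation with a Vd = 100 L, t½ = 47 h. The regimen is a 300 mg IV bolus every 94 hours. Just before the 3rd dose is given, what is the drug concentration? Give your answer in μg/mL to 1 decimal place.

f = (1/2)^(τ/t½) = (1/2)^(94/47) ≈ 0.2500.
C₀ = D/Vd = 300/100 ≈ 3.000 μg/mL.
Before the 3rd dose, 2 doses have been given. Superposition: Cmin = C₀·(f + f²).
≈ 3.000 × (0.2500 + 0.0625) ≈ 3.000 × 0.3125 ≈ 0.938 μg/mL.

0.9 μg/mL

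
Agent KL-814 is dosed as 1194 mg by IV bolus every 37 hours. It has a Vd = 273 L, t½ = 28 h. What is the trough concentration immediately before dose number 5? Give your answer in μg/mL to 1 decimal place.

f = (1/2)^(τ/t½) = (1/2)^(37/28) ≈ 0.4001.
C₀ = D/Vd = 1194/273 ≈ 4.374 μg/mL.
Before the 5th dose, 4 doses have been given. Superposition: Cmin = C₀·(f + f² + … + f^4).
≈ 4.374 × (0.4001 + 0.1601 + 0.0640 + 0.0256) ≈ 4.374 × 0.6498 ≈ 2.842 μg/mL.

2.8 μg/mL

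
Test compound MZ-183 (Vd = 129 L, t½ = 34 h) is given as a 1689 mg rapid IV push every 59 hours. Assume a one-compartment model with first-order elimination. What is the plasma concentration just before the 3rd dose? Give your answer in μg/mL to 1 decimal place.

5.1 μg/mL

f = (1/2)^(τ/t½) = (1/2)^(59/34) ≈ 0.3003.
C₀ = D/Vd = 1689/129 ≈ 13.093 μg/mL.
Before the 3rd dose, 2 doses have been given. Superposition: Cmin = C₀·(f + f²).
≈ 13.093 × (0.3003 + 0.0902) ≈ 13.093 × 0.3905 ≈ 5.113 μg/mL.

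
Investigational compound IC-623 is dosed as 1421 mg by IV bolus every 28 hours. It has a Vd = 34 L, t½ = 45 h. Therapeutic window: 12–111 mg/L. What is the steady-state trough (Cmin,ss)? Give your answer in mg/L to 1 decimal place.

τ/t½ = 28/45 ≈ 0.62222, so fraction remaining f = (1/2)^(28/45) ≈ 0.6497.
Each bolus raises the concentration by D/Vd = 1421/34 ≈ 41.794 mg/L.
Steady-state trough Cmin,ss = C₀·f/(1−f) ≈ 41.794 × 0.6497/0.3503 ≈ 77.515 mg/L.
Trough 77.5 mg/L vs MEC 12 mg/L: adequate.

77.5 mg/L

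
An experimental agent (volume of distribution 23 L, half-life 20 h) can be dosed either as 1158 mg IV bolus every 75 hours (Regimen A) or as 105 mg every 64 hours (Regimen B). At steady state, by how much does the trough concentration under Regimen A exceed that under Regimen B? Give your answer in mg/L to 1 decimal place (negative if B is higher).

3.5 mg/L

Regimen A: f = (1/2)^(75/20) ≈ 0.0743; Cmin,ss = (1158/23)·f/(1−f) ≈ 4.041 mg/L.
Regimen B: f = (1/2)^(64/20) ≈ 0.1088; Cmin,ss = (105/23)·f/(1−f) ≈ 0.557 mg/L.
Difference ≈ 4.041 − 0.557 ≈ 3.484 mg/L.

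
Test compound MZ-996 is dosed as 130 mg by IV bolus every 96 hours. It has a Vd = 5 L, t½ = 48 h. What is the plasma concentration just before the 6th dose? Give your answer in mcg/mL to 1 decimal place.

f = (1/2)^(τ/t½) = (1/2)^(96/48) ≈ 0.2500.
C₀ = D/Vd = 130/5 ≈ 26.000 mcg/mL.
Before the 6th dose, 5 doses have been given. Superposition: Cmin = C₀·(f + f² + … + f^5).
≈ 26.000 × (0.2500 + 0.0625 + 0.0156 + 0.0039 + 0.0010) ≈ 26.000 × 0.3330 ≈ 8.658 mcg/mL.

8.7 mcg/mL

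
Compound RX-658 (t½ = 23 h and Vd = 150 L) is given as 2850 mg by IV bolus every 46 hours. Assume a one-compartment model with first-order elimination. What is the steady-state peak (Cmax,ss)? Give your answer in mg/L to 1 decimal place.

The dosing interval is 2 half-lives, so f = 2^(−2) = 0.25.
Accumulation ratio R = 1/(1 − f) = 1/0.75 = 4/3.
Single-dose peak C₀ = D/Vd = 2850/150 = 19 mg/L.
Steady-state peak Cmax,ss = C₀·R = 19 × 4/3 ≈ 25.333 mg/L.

25.3 mg/L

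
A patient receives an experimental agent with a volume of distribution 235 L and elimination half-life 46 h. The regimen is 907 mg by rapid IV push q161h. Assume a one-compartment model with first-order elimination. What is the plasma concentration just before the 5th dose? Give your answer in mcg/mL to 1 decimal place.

0.4 mcg/mL

f = (1/2)^(τ/t½) = (1/2)^(161/46) ≈ 0.0884.
C₀ = D/Vd = 907/235 ≈ 3.860 mcg/mL.
Before the 5th dose, 4 doses have been given. Superposition: Cmin = C₀·(f + f² + … + f^4).
≈ 3.860 × (0.0884 + 0.0078 + 0.0007 + 0.0001) ≈ 3.860 × 0.0970 ≈ 0.374 mcg/mL.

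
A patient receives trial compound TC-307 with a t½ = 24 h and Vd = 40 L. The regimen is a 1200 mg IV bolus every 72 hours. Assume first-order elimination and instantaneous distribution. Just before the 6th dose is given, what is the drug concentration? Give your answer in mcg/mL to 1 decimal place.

f = (1/2)^(τ/t½) = (1/2)^(72/24) ≈ 0.1250.
C₀ = D/Vd = 1200/40 ≈ 30.000 mcg/mL.
Before the 6th dose, 5 doses have been given. Superposition: Cmin = C₀·(f + f² + … + f^5).
≈ 30.000 × (0.1250 + 0.0156 + 0.0020 + 0.0002 + 0.0000) ≈ 30.000 × 0.1428 ≈ 4.284 mcg/mL.

4.3 mcg/mL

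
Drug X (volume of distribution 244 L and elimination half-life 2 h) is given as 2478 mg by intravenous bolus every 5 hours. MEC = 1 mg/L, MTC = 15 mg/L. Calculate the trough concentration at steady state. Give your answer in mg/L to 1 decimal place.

τ/t½ = 5/2 ≈ 2.5, so fraction remaining f = (1/2)^(5/2) ≈ 0.1768.
Accumulation ratio R = 1/(1 − f) ≈ 1/0.8232 ≈ 1.2148.
Each bolus raises the concentration by D/Vd = 2478/244 ≈ 10.156 mg/L.
Steady-state peak Cmax,ss = C₀·R ≈ 10.156 × 1.2148 ≈ 12.338 mg/L.
Steady-state trough Cmin,ss = Cmax,ss·f ≈ 12.338 × 0.1768 ≈ 2.181 mg/L.
Trough 2.2 mg/L vs MEC 1 mg/L: adequate.

2.2 mg/L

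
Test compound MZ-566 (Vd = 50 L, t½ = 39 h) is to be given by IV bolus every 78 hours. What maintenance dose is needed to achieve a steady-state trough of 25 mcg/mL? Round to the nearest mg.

τ/t½ = 78/39 ≈ 2, so f = (1/2)^(78/39) ≈ 0.250000.
Cmin,ss = (D/Vd)·f/(1−f), so D = Cmin,ss·Vd·(1−f)/f.
D = 25 × 50 × (1−f)/f ≈ 25 × 50 × 3.00000 ≈ 3750.00 mg.

3750 mg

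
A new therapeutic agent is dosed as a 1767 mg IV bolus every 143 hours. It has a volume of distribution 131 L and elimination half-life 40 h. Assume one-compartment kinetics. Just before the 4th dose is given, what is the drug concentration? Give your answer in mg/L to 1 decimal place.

f = (1/2)^(τ/t½) = (1/2)^(143/40) ≈ 0.0839.
C₀ = D/Vd = 1767/131 ≈ 13.489 mg/L.
Before the 4th dose, 3 doses have been given. Superposition: Cmin = C₀·(f + f² + … + f^3).
≈ 13.489 × (0.0839 + 0.0070 + 0.0006) ≈ 13.489 × 0.0915 ≈ 1.234 mg/L.

1.2 mg/L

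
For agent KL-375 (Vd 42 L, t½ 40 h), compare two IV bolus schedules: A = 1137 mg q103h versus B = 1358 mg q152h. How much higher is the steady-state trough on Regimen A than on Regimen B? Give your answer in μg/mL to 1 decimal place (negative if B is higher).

3.0 μg/mL

Regimen A: f = (1/2)^(103/40) ≈ 0.1678; Cmin,ss = (1137/42)·f/(1−f) ≈ 5.459 μg/mL.
Regimen B: f = (1/2)^(152/40) ≈ 0.0718; Cmin,ss = (1358/42)·f/(1−f) ≈ 2.501 μg/mL.
Difference ≈ 5.459 − 2.501 ≈ 2.958 μg/mL.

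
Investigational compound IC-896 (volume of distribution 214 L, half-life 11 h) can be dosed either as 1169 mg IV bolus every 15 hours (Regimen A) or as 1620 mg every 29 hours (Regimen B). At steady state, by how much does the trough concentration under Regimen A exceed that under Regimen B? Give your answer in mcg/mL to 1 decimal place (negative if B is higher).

2.0 mcg/mL

Regimen A: f = (1/2)^(15/11) ≈ 0.3886; Cmin,ss = (1169/214)·f/(1−f) ≈ 3.472 mcg/mL.
Regimen B: f = (1/2)^(29/11) ≈ 0.1608; Cmin,ss = (1620/214)·f/(1−f) ≈ 1.451 mcg/mL.
Difference ≈ 3.472 − 1.451 ≈ 2.021 mcg/mL.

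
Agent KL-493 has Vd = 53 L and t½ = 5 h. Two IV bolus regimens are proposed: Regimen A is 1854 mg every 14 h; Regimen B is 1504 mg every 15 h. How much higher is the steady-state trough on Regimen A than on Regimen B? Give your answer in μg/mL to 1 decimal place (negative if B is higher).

1.8 μg/mL

Regimen A: f = (1/2)^(14/5) ≈ 0.1436; Cmin,ss = (1854/53)·f/(1−f) ≈ 5.866 μg/mL.
Regimen B: f = (1/2)^(15/5) ≈ 0.1250; Cmin,ss = (1504/53)·f/(1−f) ≈ 4.054 μg/mL.
Difference ≈ 5.866 − 4.054 ≈ 1.812 μg/mL.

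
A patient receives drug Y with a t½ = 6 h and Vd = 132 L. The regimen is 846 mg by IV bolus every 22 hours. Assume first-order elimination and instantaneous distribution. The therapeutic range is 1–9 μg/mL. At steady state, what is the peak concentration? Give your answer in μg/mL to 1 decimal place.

7.0 μg/mL

τ/t½ = 22/6 ≈ 3.6667, so fraction remaining f = (1/2)^(22/6) ≈ 0.0787.
Accumulation ratio R = 1/(1 − f) ≈ 1/0.9213 ≈ 1.0854.
Single-dose peak C₀ = D/Vd = 846/132 ≈ 6.409 μg/mL.
Steady-state peak Cmax,ss = C₀·R ≈ 6.409 × 1.0854 ≈ 6.956 μg/mL.
Peak 7.0 μg/mL vs MTC 9 μg/mL: below toxic threshold.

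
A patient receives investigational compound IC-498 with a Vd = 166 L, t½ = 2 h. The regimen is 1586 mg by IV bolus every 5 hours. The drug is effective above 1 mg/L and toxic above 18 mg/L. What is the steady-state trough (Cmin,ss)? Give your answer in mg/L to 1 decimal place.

τ/t½ = 5/2 ≈ 2.5, so fraction remaining f = (1/2)^(5/2) ≈ 0.1768.
At steady state, accumulation factor R = 1/(1 − e^(−kτ)) ≈ 1.2148.
Single-dose peak C₀ = D/Vd = 1586/166 ≈ 9.554 mg/L.
Steady-state peak Cmax,ss = C₀·R ≈ 9.554 × 1.2148 ≈ 11.606 mg/L.
Steady-state trough Cmin,ss = Cmax,ss·f ≈ 11.606 × 0.1768 ≈ 2.052 mg/L.
Trough 2.1 mg/L vs MEC 1 mg/L: adequate.

2.1 mg/L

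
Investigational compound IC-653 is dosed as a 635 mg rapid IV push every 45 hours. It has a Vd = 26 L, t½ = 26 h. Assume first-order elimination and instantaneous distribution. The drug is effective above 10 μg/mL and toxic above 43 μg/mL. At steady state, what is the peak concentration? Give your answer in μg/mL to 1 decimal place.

35.0 μg/mL

Over one 45-h interval, 45/26 ≈ 1.7308 half-lives elapse, leaving f ≈ 0.3013 of each dose.
Accumulation ratio R = 1/(1 − f) ≈ 1/0.6987 ≈ 1.4312.
Each bolus raises the concentration by D/Vd = 635/26 ≈ 24.423 μg/mL.
Cmax,ss = C₀/(1 − f) ≈ 24.423/0.6987 ≈ 34.955 μg/mL.
Peak 35.0 μg/mL vs MTC 43 μg/mL: below toxic threshold.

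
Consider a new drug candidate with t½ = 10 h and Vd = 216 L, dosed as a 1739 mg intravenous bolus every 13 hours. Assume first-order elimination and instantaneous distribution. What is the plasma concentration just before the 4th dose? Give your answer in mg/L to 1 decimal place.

5.1 mg/L

f = (1/2)^(τ/t½) = (1/2)^(13/10) ≈ 0.4061.
C₀ = D/Vd = 1739/216 ≈ 8.051 mg/L.
Before the 4th dose, 3 doses have been given. Superposition: Cmin = C₀·(f + f² + … + f^3).
≈ 8.051 × (0.4061 + 0.1649 + 0.0670) ≈ 8.051 × 0.6380 ≈ 5.137 mg/L.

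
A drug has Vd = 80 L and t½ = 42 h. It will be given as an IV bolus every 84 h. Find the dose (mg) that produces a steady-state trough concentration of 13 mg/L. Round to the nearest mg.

τ/t½ = 84/42 ≈ 2, so f = (1/2)^(84/42) ≈ 0.250000.
Cmin,ss = (D/Vd)·f/(1−f), so D = Cmin,ss·Vd·(1−f)/f.
D = 13 × 80 × (1−f)/f ≈ 13 × 80 × 3.00000 ≈ 3120.00 mg.

3120 mg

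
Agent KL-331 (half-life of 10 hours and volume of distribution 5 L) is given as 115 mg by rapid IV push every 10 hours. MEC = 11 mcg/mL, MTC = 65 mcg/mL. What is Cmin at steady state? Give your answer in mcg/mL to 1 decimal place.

τ = 10 h = 1 half-life, so f = (1/2)^1 = 0.5.
Accumulation ratio R = 1/(1 − f) = 1/0.5 = 2/1.
Single-dose peak C₀ = D/Vd = 115/5 = 23 mcg/mL.
Steady-state peak Cmax,ss = C₀·R = 23 × 2/1 ≈ 46.000 mcg/mL.
Steady-state trough Cmin,ss = Cmax,ss·f ≈ 46.000 × 0.5 ≈ 23.000 mcg/mL.
Trough 23.0 mcg/mL vs MEC 11 mcg/mL: adequate.

23.0 mcg/mL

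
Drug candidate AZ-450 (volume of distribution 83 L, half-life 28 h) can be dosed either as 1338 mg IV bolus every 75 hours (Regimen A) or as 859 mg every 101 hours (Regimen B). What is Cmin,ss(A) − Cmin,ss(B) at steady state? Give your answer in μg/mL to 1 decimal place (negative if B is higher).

2.1 μg/mL

Regimen A: f = (1/2)^(75/28) ≈ 0.1562; Cmin,ss = (1338/83)·f/(1−f) ≈ 2.984 μg/mL.
Regimen B: f = (1/2)^(101/28) ≈ 0.0821; Cmin,ss = (859/83)·f/(1−f) ≈ 0.926 μg/mL.
Difference ≈ 2.984 − 0.926 ≈ 2.058 μg/mL.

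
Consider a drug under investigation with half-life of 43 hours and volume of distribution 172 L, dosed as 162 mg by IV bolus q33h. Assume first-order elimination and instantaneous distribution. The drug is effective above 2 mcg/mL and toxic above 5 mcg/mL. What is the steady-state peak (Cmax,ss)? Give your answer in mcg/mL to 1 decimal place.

2.3 mcg/mL

k = ln2/t½ = ln2/43 ≈ 0.016120 h⁻¹; fraction remaining f = e^(−kτ) = e^(−0.016120×33) ≈ 0.5875.
At steady state, accumulation factor R = 1/(1 − e^(−kτ)) ≈ 2.4242.
Single-dose peak C₀ = D/Vd = 162/172 ≈ 0.942 mcg/mL.
Steady-state peak Cmax,ss = C₀·R ≈ 0.942 × 2.4242 ≈ 2.284 mcg/mL.
Peak 2.3 mcg/mL vs MTC 5 mcg/mL: below toxic threshold.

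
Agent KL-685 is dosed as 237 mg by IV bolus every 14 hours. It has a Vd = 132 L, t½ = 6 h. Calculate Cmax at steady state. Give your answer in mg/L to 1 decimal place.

2.2 mg/L

τ/t½ = 14/6 ≈ 2.3333, so fraction remaining f = (1/2)^(14/6) ≈ 0.1984.
Accumulation ratio R = 1/(1 − f) ≈ 1/0.8016 ≈ 1.2475.
Single-dose peak C₀ = D/Vd = 237/132 ≈ 1.795 mg/L.
Steady-state peak Cmax,ss = C₀·R ≈ 1.795 × 1.2475 ≈ 2.239 mg/L.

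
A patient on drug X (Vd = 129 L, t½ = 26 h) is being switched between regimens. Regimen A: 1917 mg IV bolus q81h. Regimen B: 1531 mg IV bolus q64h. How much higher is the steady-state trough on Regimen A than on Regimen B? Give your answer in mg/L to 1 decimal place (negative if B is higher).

Regimen A: f = (1/2)^(81/26) ≈ 0.1154; Cmin,ss = (1917/129)·f/(1−f) ≈ 1.939 mg/L.
Regimen B: f = (1/2)^(64/26) ≈ 0.1816; Cmin,ss = (1531/129)·f/(1−f) ≈ 2.634 mg/L.
Difference ≈ 1.939 − 2.634 ≈ -0.695 mg/L.

-0.7 mg/L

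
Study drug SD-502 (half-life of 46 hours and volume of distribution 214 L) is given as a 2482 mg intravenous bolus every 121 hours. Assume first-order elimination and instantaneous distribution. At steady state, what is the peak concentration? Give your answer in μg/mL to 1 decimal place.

13.8 μg/mL

k = ln2/t½ = ln2/46 ≈ 0.015068 h⁻¹; fraction remaining f = e^(−kτ) = e^(−0.015068×121) ≈ 0.1615.
Accumulation ratio R = 1/(1 − f) ≈ 1/0.8385 ≈ 1.1926.
Each bolus raises the concentration by D/Vd = 2482/214 ≈ 11.598 μg/mL.
Cmax,ss = C₀/(1 − f) ≈ 11.598/0.8385 ≈ 13.832 μg/mL.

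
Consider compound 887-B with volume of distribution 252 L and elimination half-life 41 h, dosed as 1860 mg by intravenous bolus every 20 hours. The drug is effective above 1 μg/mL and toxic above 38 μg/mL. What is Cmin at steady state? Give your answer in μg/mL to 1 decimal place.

18.3 μg/mL

Over one 20-h interval, 20/41 ≈ 0.4878 half-lives elapse, leaving f ≈ 0.7131 of each dose.
Accumulation ratio R = 1/(1 − f) ≈ 1/0.2869 ≈ 3.4855.
Single-dose peak C₀ = D/Vd = 1860/252 ≈ 7.381 μg/mL.
Cmax,ss = C₀/(1 − f) ≈ 7.381/0.2869 ≈ 25.727 μg/mL.
One interval later, Cmin,ss = Cmax,ss·e^(−kτ) ≈ 25.727 × 0.7131 ≈ 18.346 μg/mL.
Trough 18.3 μg/mL vs MEC 1 μg/mL: adequate.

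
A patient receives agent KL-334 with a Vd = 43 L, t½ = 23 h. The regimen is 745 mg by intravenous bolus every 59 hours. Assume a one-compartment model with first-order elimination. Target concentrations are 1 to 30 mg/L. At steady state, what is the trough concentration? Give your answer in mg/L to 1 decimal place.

3.5 mg/L

τ/t½ = 59/23 ≈ 2.5652, so fraction remaining f = (1/2)^(59/23) ≈ 0.1690.
Single-dose peak C₀ = D/Vd = 745/43 ≈ 17.326 mg/L.
Steady-state trough Cmin,ss = C₀·f/(1−f) ≈ 17.326 × 0.1690/0.8310 ≈ 3.524 mg/L.
Trough 3.5 mg/L vs MEC 1 mg/L: adequate.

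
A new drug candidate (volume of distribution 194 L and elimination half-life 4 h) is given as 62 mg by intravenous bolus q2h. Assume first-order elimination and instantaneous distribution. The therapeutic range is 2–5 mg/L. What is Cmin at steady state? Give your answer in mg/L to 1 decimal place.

τ/t½ = 2/4 ≈ 0.5, so fraction remaining f = (1/2)^(2/4) ≈ 0.7071.
Single-dose peak C₀ = D/Vd = 62/194 ≈ 0.320 mg/L.
Steady-state trough Cmin,ss = C₀·f/(1−f) ≈ 0.320 × 0.7071/0.2929 ≈ 0.773 mg/L.
Trough 0.8 mg/L vs MEC 2 mg/L: subtherapeutic.

0.8 mg/L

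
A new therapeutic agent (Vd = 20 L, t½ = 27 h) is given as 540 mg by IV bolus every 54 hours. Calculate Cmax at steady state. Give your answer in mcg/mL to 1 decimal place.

The dosing interval is 2 half-lives, so f = 2^(−2) = 0.25.
At steady state, R = 1/(1 − 0.25) = 4/3.
Single-dose peak C₀ = D/Vd = 540/20 = 27 mcg/mL.
Steady-state peak Cmax,ss = C₀·R = 27 × 4/3 ≈ 36.000 mcg/mL.

36.0 mcg/mL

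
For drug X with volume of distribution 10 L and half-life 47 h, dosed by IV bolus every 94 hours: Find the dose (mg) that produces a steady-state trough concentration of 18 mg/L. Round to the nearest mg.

τ/t½ = 94/47 ≈ 2, so f = (1/2)^(94/47) ≈ 0.250000.
Cmin,ss = (D/Vd)·f/(1−f), so D = Cmin,ss·Vd·(1−f)/f.
D = 18 × 10 × (1−f)/f ≈ 18 × 10 × 3.00000 ≈ 540.00 mg.

540 mg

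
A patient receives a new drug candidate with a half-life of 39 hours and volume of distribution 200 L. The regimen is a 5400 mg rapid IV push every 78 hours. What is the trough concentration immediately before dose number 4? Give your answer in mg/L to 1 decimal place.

f = (1/2)^(τ/t½) = (1/2)^(78/39) ≈ 0.2500.
C₀ = D/Vd = 5400/200 ≈ 27.000 mg/L.
Before the 4th dose, 3 doses have been given. Superposition: Cmin = C₀·(f + f² + … + f^3).
≈ 27.000 × (0.2500 + 0.0625 + 0.0156) ≈ 27.000 × 0.3281 ≈ 8.859 mg/L.

8.9 mg/L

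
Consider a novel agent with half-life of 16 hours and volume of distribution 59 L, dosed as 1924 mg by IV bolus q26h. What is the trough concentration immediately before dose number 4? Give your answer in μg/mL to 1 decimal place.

15.1 μg/mL

f = (1/2)^(τ/t½) = (1/2)^(26/16) ≈ 0.3242.
C₀ = D/Vd = 1924/59 ≈ 32.610 μg/mL.
Before the 4th dose, 3 doses have been given. Superposition: Cmin = C₀·(f + f² + … + f^3).
≈ 32.610 × (0.3242 + 0.1051 + 0.0341) ≈ 32.610 × 0.4634 ≈ 15.111 μg/mL.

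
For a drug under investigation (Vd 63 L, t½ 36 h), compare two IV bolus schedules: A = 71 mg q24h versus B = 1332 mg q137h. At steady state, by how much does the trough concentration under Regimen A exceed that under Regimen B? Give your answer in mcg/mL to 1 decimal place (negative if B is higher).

0.3 mcg/mL

Regimen A: f = (1/2)^(24/36) ≈ 0.6300; Cmin,ss = (71/63)·f/(1−f) ≈ 1.919 mcg/mL.
Regimen B: f = (1/2)^(137/36) ≈ 0.0715; Cmin,ss = (1332/63)·f/(1−f) ≈ 1.628 mcg/mL.
Difference ≈ 1.919 − 1.628 ≈ 0.291 mcg/mL.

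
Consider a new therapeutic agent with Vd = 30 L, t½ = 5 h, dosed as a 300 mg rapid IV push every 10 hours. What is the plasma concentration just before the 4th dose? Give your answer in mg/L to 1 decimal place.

f = (1/2)^(τ/t½) = (1/2)^(10/5) ≈ 0.2500.
C₀ = D/Vd = 300/30 ≈ 10.000 mg/L.
Before the 4th dose, 3 doses have been given. Superposition: Cmin = C₀·(f + f² + … + f^3).
≈ 10.000 × (0.2500 + 0.0625 + 0.0156) ≈ 10.000 × 0.3281 ≈ 3.281 mg/L.

3.3 mg/L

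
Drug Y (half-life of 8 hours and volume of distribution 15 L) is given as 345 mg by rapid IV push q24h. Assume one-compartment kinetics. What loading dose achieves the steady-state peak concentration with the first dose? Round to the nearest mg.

394 mg

f = (1/2)^(24/8) ≈ 0.125000; accumulation ratio R = 1/(1−f) ≈ 1.14286.
Loading dose to hit Cmax,ss on first dose: D_load = D_maint·R ≈ 345 × 1.14286 ≈ 394.29 mg.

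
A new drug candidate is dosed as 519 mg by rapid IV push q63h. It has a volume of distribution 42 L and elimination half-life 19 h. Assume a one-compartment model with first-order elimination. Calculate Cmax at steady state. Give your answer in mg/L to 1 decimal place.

13.7 mg/L

τ/t½ = 63/19 ≈ 3.3158, so fraction remaining f = (1/2)^(63/19) ≈ 0.1004.
Accumulation ratio R = 1/(1 − f) ≈ 1/0.8996 ≈ 1.1116.
Each bolus raises the concentration by D/Vd = 519/42 ≈ 12.357 mg/L.
Steady-state peak Cmax,ss = C₀·R ≈ 12.357 × 1.1116 ≈ 13.736 mg/L.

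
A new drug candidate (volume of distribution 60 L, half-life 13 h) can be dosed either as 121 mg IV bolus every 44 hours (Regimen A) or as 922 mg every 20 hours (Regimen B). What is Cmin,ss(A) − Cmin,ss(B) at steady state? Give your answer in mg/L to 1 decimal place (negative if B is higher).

Regimen A: f = (1/2)^(44/13) ≈ 0.0957; Cmin,ss = (121/60)·f/(1−f) ≈ 0.213 mg/L.
Regimen B: f = (1/2)^(20/13) ≈ 0.3443; Cmin,ss = (922/60)·f/(1−f) ≈ 8.069 mg/L.
Difference ≈ 0.213 − 8.069 ≈ -7.856 mg/L.

-7.9 mg/L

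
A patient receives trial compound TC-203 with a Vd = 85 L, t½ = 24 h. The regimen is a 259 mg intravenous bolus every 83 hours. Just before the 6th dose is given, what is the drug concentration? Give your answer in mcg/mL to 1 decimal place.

0.3 mcg/mL

f = (1/2)^(τ/t½) = (1/2)^(83/24) ≈ 0.0910.
C₀ = D/Vd = 259/85 ≈ 3.047 mcg/mL.
Before the 6th dose, 5 doses have been given. Superposition: Cmin = C₀·(f + f² + … + f^5).
≈ 3.047 × (0.0910 + 0.0083 + 0.0008 + 0.0001 + 0.0000) ≈ 3.047 × 0.1002 ≈ 0.305 mcg/mL.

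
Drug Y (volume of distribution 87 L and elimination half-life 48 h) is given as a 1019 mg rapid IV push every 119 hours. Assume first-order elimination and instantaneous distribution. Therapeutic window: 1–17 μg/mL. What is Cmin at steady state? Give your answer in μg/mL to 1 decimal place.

2.6 μg/mL

Over one 119-h interval, 119/48 ≈ 2.4792 half-lives elapse, leaving f ≈ 0.1793 of each dose.
Each bolus raises the concentration by D/Vd = 1019/87 ≈ 11.713 μg/mL.
Steady-state trough Cmin,ss = C₀·f/(1−f) ≈ 11.713 × 0.1793/0.8207 ≈ 2.559 μg/mL.
Trough 2.6 μg/mL vs MEC 1 μg/mL: adequate.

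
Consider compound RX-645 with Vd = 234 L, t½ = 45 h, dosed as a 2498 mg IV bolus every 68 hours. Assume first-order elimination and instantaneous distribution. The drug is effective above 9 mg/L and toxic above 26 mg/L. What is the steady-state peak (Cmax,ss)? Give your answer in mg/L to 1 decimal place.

Over one 68-h interval, 68/45 ≈ 1.5111 half-lives elapse, leaving f ≈ 0.3508 of each dose.
At steady state, accumulation factor R = 1/(1 − e^(−kτ)) ≈ 1.5404.
Single-dose peak C₀ = D/Vd = 2498/234 ≈ 10.675 mg/L.
Steady-state peak Cmax,ss = C₀·R ≈ 10.675 × 1.5404 ≈ 16.444 mg/L.
Peak 16.4 mg/L vs MTC 26 mg/L: below toxic threshold.

16.4 mg/L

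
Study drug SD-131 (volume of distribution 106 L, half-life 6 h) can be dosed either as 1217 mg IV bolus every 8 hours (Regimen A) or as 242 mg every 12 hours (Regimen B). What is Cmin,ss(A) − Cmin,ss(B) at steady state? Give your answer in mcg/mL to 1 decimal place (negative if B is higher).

Regimen A: f = (1/2)^(8/6) ≈ 0.3969; Cmin,ss = (1217/106)·f/(1−f) ≈ 7.556 mcg/mL.
Regimen B: f = (1/2)^(12/6) ≈ 0.2500; Cmin,ss = (242/106)·f/(1−f) ≈ 0.761 mcg/mL.
Difference ≈ 7.556 − 0.761 ≈ 6.795 mcg/mL.

6.8 mcg/mL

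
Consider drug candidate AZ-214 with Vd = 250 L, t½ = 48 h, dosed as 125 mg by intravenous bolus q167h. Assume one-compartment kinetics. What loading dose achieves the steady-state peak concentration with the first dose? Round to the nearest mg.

f = (1/2)^(167/48) ≈ 0.089674; accumulation ratio R = 1/(1−f) ≈ 1.09851.
Loading dose to hit Cmax,ss on first dose: D_load = D_maint·R ≈ 125 × 1.09851 ≈ 137.31 mg.

137 mg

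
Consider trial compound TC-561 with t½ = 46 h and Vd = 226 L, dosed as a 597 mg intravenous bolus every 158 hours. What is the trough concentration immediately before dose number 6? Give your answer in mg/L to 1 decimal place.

0.3 mg/L

f = (1/2)^(τ/t½) = (1/2)^(158/46) ≈ 0.0925.
C₀ = D/Vd = 597/226 ≈ 2.642 mg/L.
Before the 6th dose, 5 doses have been given. Superposition: Cmin = C₀·(f + f² + … + f^5).
≈ 2.642 × (0.0925 + 0.0086 + 0.0008 + 0.0001 + 0.0000) ≈ 2.642 × 0.1020 ≈ 0.269 mg/L.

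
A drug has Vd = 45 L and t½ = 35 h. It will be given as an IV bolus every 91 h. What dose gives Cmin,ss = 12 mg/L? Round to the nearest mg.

τ/t½ = 91/35 ≈ 2.6, so f = (1/2)^(91/35) ≈ 0.164938.
Cmin,ss = (D/Vd)·f/(1−f), so D = Cmin,ss·Vd·(1−f)/f.
D = 12 × 45 × (1−f)/f ≈ 12 × 45 × 5.06288 ≈ 2733.96 mg.

2734 mg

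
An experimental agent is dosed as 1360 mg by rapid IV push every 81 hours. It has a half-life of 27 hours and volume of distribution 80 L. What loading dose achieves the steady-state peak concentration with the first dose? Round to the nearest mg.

f = (1/2)^(81/27) ≈ 0.125000; accumulation ratio R = 1/(1−f) ≈ 1.14286.
Loading dose to hit Cmax,ss on first dose: D_load = D_maint·R ≈ 1360 × 1.14286 ≈ 1554.29 mg.

1554 mg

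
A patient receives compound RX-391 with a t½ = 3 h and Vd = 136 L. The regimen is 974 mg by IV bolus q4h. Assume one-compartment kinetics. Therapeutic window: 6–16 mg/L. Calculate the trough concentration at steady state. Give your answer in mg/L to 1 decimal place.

4.7 mg/L

k = ln2/t½ = ln2/3 ≈ 0.231049 h⁻¹; fraction remaining f = e^(−kτ) = e^(−0.231049×4) ≈ 0.3969.
At steady state, accumulation factor R = 1/(1 − e^(−kτ)) ≈ 1.6581.
Single-dose peak C₀ = D/Vd = 974/136 ≈ 7.162 mg/L.
Steady-state peak Cmax,ss = C₀·R ≈ 7.162 × 1.6581 ≈ 11.875 mg/L.
Steady-state trough Cmin,ss = Cmax,ss·f ≈ 11.875 × 0.3969 ≈ 4.713 mg/L.
Trough 4.7 mg/L vs MEC 6 mg/L: subtherapeutic.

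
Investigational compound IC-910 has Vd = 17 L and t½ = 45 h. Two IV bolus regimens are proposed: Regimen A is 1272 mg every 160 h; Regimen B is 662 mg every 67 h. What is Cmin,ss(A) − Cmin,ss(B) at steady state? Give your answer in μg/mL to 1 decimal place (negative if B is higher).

-14.6 μg/mL

Regimen A: f = (1/2)^(160/45) ≈ 0.0850; Cmin,ss = (1272/17)·f/(1−f) ≈ 6.951 μg/mL.
Regimen B: f = (1/2)^(67/45) ≈ 0.3563; Cmin,ss = (662/17)·f/(1−f) ≈ 21.555 μg/mL.
Difference ≈ 6.951 − 21.555 ≈ -14.604 μg/mL.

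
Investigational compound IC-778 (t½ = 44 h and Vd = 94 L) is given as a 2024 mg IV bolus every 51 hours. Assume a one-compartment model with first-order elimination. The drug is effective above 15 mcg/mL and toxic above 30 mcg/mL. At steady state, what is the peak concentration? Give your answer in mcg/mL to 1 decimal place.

Over one 51-h interval, 51/44 ≈ 1.1591 half-lives elapse, leaving f ≈ 0.4478 of each dose.
Accumulation ratio R = 1/(1 − f) ≈ 1/0.5522 ≈ 1.8109.
Single-dose peak C₀ = D/Vd = 2024/94 ≈ 21.532 mcg/mL.
Steady-state peak Cmax,ss = C₀·R ≈ 21.532 × 1.8109 ≈ 38.992 mcg/mL.
Peak 39.0 mcg/mL vs MTC 30 mcg/mL: exceeds toxic threshold.

39.0 mcg/mL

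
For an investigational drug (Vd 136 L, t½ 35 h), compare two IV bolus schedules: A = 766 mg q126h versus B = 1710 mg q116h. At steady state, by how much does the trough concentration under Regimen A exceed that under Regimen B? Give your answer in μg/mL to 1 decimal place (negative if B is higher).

-0.9 μg/mL

Regimen A: f = (1/2)^(126/35) ≈ 0.0825; Cmin,ss = (766/136)·f/(1−f) ≈ 0.506 μg/mL.
Regimen B: f = (1/2)^(116/35) ≈ 0.1005; Cmin,ss = (1710/136)·f/(1−f) ≈ 1.405 μg/mL.
Difference ≈ 0.506 − 1.405 ≈ -0.899 μg/mL.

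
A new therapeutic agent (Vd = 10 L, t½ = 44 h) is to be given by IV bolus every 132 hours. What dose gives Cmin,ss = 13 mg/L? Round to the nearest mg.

τ/t½ = 132/44 ≈ 3, so f = (1/2)^(132/44) ≈ 0.125000.
Cmin,ss = (D/Vd)·f/(1−f), so D = Cmin,ss·Vd·(1−f)/f.
D = 13 × 10 × (1−f)/f ≈ 13 × 10 × 7.00000 ≈ 910.00 mg.

910 mg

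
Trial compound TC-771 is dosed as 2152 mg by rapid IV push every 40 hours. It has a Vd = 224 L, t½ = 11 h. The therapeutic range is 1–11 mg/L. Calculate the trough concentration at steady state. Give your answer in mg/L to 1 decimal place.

k = ln2/t½ = ln2/11 ≈ 0.063013 h⁻¹; fraction remaining f = e^(−kτ) = e^(−0.063013×40) ≈ 0.0804.
Single-dose peak C₀ = D/Vd = 2152/224 ≈ 9.607 mg/L.
Steady-state trough Cmin,ss = C₀·f/(1−f) ≈ 9.607 × 0.0804/0.9196 ≈ 0.840 mg/L.
Trough 0.8 mg/L vs MEC 1 mg/L: subtherapeutic.

0.8 mg/L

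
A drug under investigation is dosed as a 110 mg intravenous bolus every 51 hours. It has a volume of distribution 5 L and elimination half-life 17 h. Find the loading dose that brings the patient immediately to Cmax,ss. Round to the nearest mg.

f = (1/2)^(51/17) ≈ 0.125000; accumulation ratio R = 1/(1−f) ≈ 1.14286.
Loading dose to hit Cmax,ss on first dose: D_load = D_maint·R ≈ 110 × 1.14286 ≈ 125.71 mg.

126 mg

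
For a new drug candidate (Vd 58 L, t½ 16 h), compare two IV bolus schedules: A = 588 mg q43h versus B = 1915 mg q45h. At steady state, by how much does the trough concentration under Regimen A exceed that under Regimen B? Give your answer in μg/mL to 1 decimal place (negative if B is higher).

Regimen A: f = (1/2)^(43/16) ≈ 0.1552; Cmin,ss = (588/58)·f/(1−f) ≈ 1.862 μg/mL.
Regimen B: f = (1/2)^(45/16) ≈ 0.1423; Cmin,ss = (1915/58)·f/(1−f) ≈ 5.478 μg/mL.
Difference ≈ 1.862 − 5.478 ≈ -3.616 μg/mL.

-3.6 μg/mL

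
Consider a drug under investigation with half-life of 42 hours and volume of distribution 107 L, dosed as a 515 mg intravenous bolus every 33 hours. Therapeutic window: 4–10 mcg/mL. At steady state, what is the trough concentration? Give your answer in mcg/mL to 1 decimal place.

6.6 mcg/mL

Over one 33-h interval, 33/42 ≈ 0.78571 half-lives elapse, leaving f ≈ 0.5801 of each dose.
Single-dose peak C₀ = D/Vd = 515/107 ≈ 4.813 mcg/mL.
Steady-state trough Cmin,ss = C₀·f/(1−f) ≈ 4.813 × 0.5801/0.4199 ≈ 6.649 mcg/mL.
Trough 6.6 mcg/mL vs MEC 4 mcg/mL: adequate.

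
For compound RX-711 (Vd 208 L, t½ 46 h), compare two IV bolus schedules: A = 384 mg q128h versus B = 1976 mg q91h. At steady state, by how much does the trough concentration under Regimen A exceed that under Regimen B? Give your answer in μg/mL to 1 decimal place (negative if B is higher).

Regimen A: f = (1/2)^(128/46) ≈ 0.1453; Cmin,ss = (384/208)·f/(1−f) ≈ 0.314 μg/mL.
Regimen B: f = (1/2)^(91/46) ≈ 0.2538; Cmin,ss = (1976/208)·f/(1−f) ≈ 3.231 μg/mL.
Difference ≈ 0.314 − 3.231 ≈ -2.917 μg/mL.

-2.9 μg/mL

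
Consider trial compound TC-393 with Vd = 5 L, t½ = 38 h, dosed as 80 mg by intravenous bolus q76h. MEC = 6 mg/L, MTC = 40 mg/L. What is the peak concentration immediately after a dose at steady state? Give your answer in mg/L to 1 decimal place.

The dosing interval is 2 half-lives, so f = 2^(−2) = 0.25.
At steady state, R = 1/(1 − 0.25) = 4/3.
Single-dose peak C₀ = D/Vd = 80/5 = 16 mg/L.
Steady-state peak Cmax,ss = C₀·R = 16 × 4/3 ≈ 21.333 mg/L.
Peak 21.3 mg/L vs MTC 40 mg/L: below toxic threshold.

21.3 mg/L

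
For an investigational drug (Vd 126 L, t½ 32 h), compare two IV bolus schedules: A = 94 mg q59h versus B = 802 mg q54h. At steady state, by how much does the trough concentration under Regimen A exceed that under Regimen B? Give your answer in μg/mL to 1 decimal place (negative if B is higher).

-2.6 μg/mL

Regimen A: f = (1/2)^(59/32) ≈ 0.2786; Cmin,ss = (94/126)·f/(1−f) ≈ 0.288 μg/mL.
Regimen B: f = (1/2)^(54/32) ≈ 0.3105; Cmin,ss = (802/126)·f/(1−f) ≈ 2.866 μg/mL.
Difference ≈ 0.288 − 2.866 ≈ -2.578 μg/mL.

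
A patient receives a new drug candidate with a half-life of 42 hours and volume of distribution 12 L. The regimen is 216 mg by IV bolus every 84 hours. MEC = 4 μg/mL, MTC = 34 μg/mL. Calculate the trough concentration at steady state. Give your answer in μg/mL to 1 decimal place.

6.0 μg/mL

τ = 84 h = 2 half-lives, so f = (1/2)^2 = 0.25.
At steady state, R = 1/(1 − 0.25) = 4/3.
Single-dose peak C₀ = D/Vd = 216/12 = 18 μg/mL.
Steady-state peak Cmax,ss = C₀·R = 18 × 4/3 ≈ 24.000 μg/mL.
Steady-state trough Cmin,ss = Cmax,ss·f ≈ 24.000 × 0.25 ≈ 6.000 μg/mL.
Trough 6.0 μg/mL vs MEC 4 μg/mL: adequate.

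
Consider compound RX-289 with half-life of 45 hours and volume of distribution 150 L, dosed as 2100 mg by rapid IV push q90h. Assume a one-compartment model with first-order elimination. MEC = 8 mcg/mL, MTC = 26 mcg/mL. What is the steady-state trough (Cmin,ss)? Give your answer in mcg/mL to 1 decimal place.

4.7 mcg/mL

The dosing interval is 2 half-lives, so f = 2^(−2) = 0.25.
At steady state, R = 1/(1 − 0.25) = 4/3.
Single-dose peak C₀ = D/Vd = 2100/150 = 14 mcg/mL.
Steady-state peak Cmax,ss = C₀·R = 14 × 4/3 ≈ 18.667 mcg/mL.
Steady-state trough Cmin,ss = Cmax,ss·f ≈ 18.667 × 0.25 ≈ 4.667 mcg/mL.
Trough 4.7 mcg/mL vs MEC 8 mcg/mL: subtherapeutic.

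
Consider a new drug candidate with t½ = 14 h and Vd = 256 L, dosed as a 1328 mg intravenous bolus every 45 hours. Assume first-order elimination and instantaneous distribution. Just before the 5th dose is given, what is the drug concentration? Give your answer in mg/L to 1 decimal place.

f = (1/2)^(τ/t½) = (1/2)^(45/14) ≈ 0.1077.
C₀ = D/Vd = 1328/256 ≈ 5.188 mg/L.
Before the 5th dose, 4 doses have been given. Superposition: Cmin = C₀·(f + f² + … + f^4).
≈ 5.188 × (0.1077 + 0.0116 + 0.0012 + 0.0001) ≈ 5.188 × 0.1206 ≈ 0.626 mg/L.

0.6 mg/L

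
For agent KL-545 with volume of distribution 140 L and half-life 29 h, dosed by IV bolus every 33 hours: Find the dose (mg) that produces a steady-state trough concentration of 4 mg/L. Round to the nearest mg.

672 mg

τ/t½ = 33/29 ≈ 1.1379, so f = (1/2)^(33/29) ≈ 0.454411.
Cmin,ss = (D/Vd)·f/(1−f), so D = Cmin,ss·Vd·(1−f)/f.
D = 4 × 140 × (1−f)/f ≈ 4 × 140 × 1.20065 ≈ 672.36 mg.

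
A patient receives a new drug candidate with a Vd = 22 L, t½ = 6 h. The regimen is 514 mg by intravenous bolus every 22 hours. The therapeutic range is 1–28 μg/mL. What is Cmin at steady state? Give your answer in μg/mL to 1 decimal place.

k = ln2/t½ = ln2/6 ≈ 0.115525 h⁻¹; fraction remaining f = e^(−kτ) = e^(−0.115525×22) ≈ 0.0787.
Accumulation ratio R = 1/(1 − f) ≈ 1/0.9213 ≈ 1.0854.
Each bolus raises the concentration by D/Vd = 514/22 ≈ 23.364 μg/mL.
Cmax,ss = C₀/(1 − f) ≈ 23.364/0.9213 ≈ 25.360 μg/mL.
One interval later, Cmin,ss = Cmax,ss·e^(−kτ) ≈ 25.360 × 0.0787 ≈ 1.996 μg/mL.
Trough 2.0 μg/mL vs MEC 1 μg/mL: adequate.

2.0 μg/mL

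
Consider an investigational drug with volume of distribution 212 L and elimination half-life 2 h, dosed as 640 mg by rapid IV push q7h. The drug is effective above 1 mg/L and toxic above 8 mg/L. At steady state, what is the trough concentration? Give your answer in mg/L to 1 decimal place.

0.3 mg/L

k = ln2/t½ = ln2/2 ≈ 0.346574 h⁻¹; fraction remaining f = e^(−kτ) = e^(−0.346574×7) ≈ 0.0884.
Single-dose peak C₀ = D/Vd = 640/212 ≈ 3.019 mg/L.
Steady-state trough Cmin,ss = C₀·f/(1−f) ≈ 3.019 × 0.0884/0.9116 ≈ 0.293 mg/L.
Trough 0.3 mg/L vs MEC 1 mg/L: subtherapeutic.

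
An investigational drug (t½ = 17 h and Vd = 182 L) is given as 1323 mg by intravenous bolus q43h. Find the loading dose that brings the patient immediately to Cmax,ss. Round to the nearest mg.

1600 mg

f = (1/2)^(43/17) ≈ 0.173209; accumulation ratio R = 1/(1−f) ≈ 1.20950.
Loading dose to hit Cmax,ss on first dose: D_load = D_maint·R ≈ 1323 × 1.20950 ≈ 1600.17 mg.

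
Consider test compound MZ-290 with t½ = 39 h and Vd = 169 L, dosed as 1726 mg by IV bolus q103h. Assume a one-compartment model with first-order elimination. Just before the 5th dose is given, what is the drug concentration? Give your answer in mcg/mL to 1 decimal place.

1.9 mcg/mL

f = (1/2)^(τ/t½) = (1/2)^(103/39) ≈ 0.1603.
C₀ = D/Vd = 1726/169 ≈ 10.213 mcg/mL.
Before the 5th dose, 4 doses have been given. Superposition: Cmin = C₀·(f + f² + … + f^4).
≈ 10.213 × (0.1603 + 0.0257 + 0.0041 + 0.0007) ≈ 10.213 × 0.1908 ≈ 1.949 mcg/mL.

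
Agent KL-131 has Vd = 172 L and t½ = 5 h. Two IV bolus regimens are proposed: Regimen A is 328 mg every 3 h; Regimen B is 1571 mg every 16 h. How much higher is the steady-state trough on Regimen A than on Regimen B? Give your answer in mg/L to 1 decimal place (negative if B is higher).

Regimen A: f = (1/2)^(3/5) ≈ 0.6598; Cmin,ss = (328/172)·f/(1−f) ≈ 3.698 mg/L.
Regimen B: f = (1/2)^(16/5) ≈ 0.1088; Cmin,ss = (1571/172)·f/(1−f) ≈ 1.115 mg/L.
Difference ≈ 3.698 − 1.115 ≈ 2.583 mg/L.

2.6 mg/L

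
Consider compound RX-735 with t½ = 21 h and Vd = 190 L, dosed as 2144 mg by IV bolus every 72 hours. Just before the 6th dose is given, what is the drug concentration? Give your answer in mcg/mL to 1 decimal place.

f = (1/2)^(τ/t½) = (1/2)^(72/21) ≈ 0.0929.
C₀ = D/Vd = 2144/190 ≈ 11.284 mcg/mL.
Before the 6th dose, 5 doses have been given. Superposition: Cmin = C₀·(f + f² + … + f^5).
≈ 11.284 × (0.0929 + 0.0086 + 0.0008 + 0.0001 + 0.0000) ≈ 11.284 × 0.1024 ≈ 1.155 mcg/mL.

1.2 mcg/mL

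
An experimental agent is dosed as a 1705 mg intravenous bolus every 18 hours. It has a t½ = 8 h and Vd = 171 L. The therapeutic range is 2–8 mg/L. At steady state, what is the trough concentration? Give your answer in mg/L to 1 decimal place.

Over one 18-h interval, 18/8 ≈ 2.25 half-lives elapse, leaving f ≈ 0.2102 of each dose.
At steady state, accumulation factor R = 1/(1 − e^(−kτ)) ≈ 1.2661.
Each bolus raises the concentration by D/Vd = 1705/171 ≈ 9.971 mg/L.
Steady-state peak Cmax,ss = C₀·R ≈ 9.971 × 1.2661 ≈ 12.624 mg/L.
One interval later, Cmin,ss = Cmax,ss·e^(−kτ) ≈ 12.624 × 0.2102 ≈ 2.654 mg/L.
Trough 2.7 mg/L vs MEC 2 mg/L: adequate.

2.7 mg/L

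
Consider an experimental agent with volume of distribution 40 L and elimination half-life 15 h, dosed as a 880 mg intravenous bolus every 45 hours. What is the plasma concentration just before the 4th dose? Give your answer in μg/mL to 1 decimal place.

f = (1/2)^(τ/t½) = (1/2)^(45/15) ≈ 0.1250.
C₀ = D/Vd = 880/40 ≈ 22.000 μg/mL.
Before the 4th dose, 3 doses have been given. Superposition: Cmin = C₀·(f + f² + … + f^3).
≈ 22.000 × (0.1250 + 0.0156 + 0.0020) ≈ 22.000 × 0.1426 ≈ 3.137 μg/mL.

3.1 μg/mL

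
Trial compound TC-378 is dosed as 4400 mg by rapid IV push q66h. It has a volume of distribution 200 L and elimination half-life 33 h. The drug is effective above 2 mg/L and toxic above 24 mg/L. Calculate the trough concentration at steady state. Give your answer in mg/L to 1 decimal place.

7.3 mg/L

The dosing interval is 2 half-lives, so f = 2^(−2) = 0.25.
At steady state, R = 1/(1 − 0.25) = 4/3.
Single-dose peak C₀ = D/Vd = 4400/200 = 22 mg/L.
Steady-state peak Cmax,ss = C₀·R = 22 × 4/3 ≈ 29.333 mg/L.
Steady-state trough Cmin,ss = Cmax,ss·f ≈ 29.333 × 0.25 ≈ 7.333 mg/L.
Trough 7.3 mg/L vs MEC 2 mg/L: adequate.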